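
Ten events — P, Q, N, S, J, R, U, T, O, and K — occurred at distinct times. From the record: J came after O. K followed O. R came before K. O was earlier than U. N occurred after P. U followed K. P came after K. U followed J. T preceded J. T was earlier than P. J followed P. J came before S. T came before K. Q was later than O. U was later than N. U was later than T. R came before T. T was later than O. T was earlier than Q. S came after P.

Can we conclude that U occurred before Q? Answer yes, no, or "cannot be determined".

cannot be determined

No chain of stated constraints runs from U to Q, and none runs from Q to U either.
So the relative order of U and Q is not fixed by the given facts.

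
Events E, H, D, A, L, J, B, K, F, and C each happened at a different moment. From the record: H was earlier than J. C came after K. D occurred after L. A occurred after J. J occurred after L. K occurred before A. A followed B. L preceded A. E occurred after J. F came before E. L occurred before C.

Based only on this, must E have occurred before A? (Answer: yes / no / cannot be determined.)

cannot be determined

No chain of stated constraints runs from E to A, and none runs from A to E either.
So the relative order of E and A is not fixed by the given facts.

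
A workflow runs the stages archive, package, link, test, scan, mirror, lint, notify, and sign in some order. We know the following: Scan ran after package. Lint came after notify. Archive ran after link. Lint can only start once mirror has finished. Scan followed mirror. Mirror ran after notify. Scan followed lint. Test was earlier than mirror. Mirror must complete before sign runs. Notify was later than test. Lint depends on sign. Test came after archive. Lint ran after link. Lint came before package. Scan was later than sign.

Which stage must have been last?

Every other stage has a chain of constraints placing it before scan, so scan is last.

scan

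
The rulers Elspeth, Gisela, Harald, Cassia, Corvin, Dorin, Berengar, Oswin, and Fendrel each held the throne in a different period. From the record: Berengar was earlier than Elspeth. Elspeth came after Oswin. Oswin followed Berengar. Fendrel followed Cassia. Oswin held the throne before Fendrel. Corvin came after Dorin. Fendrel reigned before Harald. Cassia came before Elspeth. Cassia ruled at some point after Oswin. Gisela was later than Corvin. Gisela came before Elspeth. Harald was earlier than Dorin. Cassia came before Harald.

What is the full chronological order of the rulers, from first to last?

Berengar, Oswin, Cassia, Fendrel, Harald, Dorin, Corvin, Gisela, Elspeth

The constraints fix every adjacent pair, so only one ordering works:
Berengar → Oswin → Cassia → Fendrel → Harald → Dorin → Corvin → Gisela → Elspeth.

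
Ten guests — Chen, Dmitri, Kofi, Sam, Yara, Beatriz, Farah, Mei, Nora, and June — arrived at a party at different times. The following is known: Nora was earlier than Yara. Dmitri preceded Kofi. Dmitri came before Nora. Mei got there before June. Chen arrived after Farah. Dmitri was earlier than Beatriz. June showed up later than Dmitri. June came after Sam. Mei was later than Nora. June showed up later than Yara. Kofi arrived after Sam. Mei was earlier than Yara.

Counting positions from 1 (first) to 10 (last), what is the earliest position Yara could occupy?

4

Dmitri, Mei, and Nora must all come before Yara — 3 forced predecessors.
Nothing else is forced ahead of Yara, so their earliest slot is position 3 + 1 = 4.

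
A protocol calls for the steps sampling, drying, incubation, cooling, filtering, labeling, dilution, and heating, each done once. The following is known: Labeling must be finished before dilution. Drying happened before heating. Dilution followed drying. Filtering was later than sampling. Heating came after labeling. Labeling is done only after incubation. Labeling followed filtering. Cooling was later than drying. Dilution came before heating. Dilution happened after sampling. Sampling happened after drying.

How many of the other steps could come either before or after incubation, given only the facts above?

4

Forced after incubation: dilution, heating, and labeling.
That leaves cooling, drying, filtering, and sampling with no forced order relative to incubation — 4.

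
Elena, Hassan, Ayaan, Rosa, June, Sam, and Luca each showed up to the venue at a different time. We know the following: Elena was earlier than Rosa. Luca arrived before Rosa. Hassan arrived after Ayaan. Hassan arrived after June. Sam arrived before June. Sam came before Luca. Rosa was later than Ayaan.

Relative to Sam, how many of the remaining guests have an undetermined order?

2

Forced after Sam: Hassan, June, Luca, and Rosa.
That leaves Ayaan and Elena with no forced order relative to Sam — 2.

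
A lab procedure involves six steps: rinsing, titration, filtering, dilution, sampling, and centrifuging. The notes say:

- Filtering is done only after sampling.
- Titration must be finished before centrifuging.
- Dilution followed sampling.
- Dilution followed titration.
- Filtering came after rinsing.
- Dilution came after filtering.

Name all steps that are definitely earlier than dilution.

filtering, rinsing, sampling, titration

Directly stated before dilution: filtering, sampling, and titration.
Rinsing reaches dilution via rinsing → filtering → dilution.
No chain forces centrifuging ahead of dilution.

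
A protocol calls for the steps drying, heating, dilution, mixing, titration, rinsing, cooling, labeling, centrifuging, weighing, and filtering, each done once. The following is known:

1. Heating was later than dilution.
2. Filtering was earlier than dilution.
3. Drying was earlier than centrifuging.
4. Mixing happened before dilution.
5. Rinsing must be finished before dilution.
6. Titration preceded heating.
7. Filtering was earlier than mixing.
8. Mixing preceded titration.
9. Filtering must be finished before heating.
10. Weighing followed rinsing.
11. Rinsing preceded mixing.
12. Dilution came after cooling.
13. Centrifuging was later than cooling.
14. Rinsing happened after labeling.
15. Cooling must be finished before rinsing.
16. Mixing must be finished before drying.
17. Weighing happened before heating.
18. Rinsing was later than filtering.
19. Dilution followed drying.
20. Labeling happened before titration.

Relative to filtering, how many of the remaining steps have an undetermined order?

Forced after filtering: centrifuging, dilution, drying, heating, mixing, rinsing, titration, and weighing.
That leaves cooling and labeling with no forced order relative to filtering — 2.

2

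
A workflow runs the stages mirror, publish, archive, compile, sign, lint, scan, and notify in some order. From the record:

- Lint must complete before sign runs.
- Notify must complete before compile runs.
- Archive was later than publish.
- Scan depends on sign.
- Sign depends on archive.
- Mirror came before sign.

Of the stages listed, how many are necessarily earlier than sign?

Directly stated before sign: archive, lint, and mirror.
Publish reaches sign via publish → archive → sign.
No chain forces notify (or any of the others) ahead of sign.
That's archive, lint, mirror, and publish — 4 in all.

4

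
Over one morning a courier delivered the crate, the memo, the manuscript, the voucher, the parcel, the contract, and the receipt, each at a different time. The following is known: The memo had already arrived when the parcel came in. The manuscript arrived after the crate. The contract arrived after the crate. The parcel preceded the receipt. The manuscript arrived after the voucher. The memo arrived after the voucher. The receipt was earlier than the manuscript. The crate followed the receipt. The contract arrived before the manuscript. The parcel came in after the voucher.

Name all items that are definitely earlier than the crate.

the memo, the parcel, the receipt, the voucher

Directly stated before the crate: the receipt.
The memo reaches the crate via the memo → the parcel → the receipt → the crate.
The parcel reaches the crate via the parcel → the receipt → the crate.
The voucher reaches the crate via the voucher → the parcel → the receipt → the crate.
No chain forces the contract (or any of the others) ahead of the crate.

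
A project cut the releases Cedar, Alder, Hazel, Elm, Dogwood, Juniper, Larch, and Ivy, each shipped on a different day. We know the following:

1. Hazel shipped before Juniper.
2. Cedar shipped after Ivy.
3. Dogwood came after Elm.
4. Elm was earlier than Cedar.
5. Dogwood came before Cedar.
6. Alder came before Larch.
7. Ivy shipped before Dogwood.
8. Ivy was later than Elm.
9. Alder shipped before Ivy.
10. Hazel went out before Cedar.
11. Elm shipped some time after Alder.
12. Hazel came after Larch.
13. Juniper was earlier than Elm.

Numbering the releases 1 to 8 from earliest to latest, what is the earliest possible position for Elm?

5

Alder, Hazel, Juniper, and Larch must all come before Elm — 4 forced predecessors.
Nothing else is forced ahead of Elm, so its earliest slot is position 4 + 1 = 5.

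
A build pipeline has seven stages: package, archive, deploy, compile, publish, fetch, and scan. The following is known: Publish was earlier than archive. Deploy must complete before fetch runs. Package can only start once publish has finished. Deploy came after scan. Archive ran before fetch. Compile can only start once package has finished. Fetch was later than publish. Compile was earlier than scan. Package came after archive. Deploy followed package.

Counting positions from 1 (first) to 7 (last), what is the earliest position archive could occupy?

Publish must come before archive — 1 forced predecessor.
Nothing else is forced ahead of archive, so its earliest slot is position 1 + 1 = 2.

2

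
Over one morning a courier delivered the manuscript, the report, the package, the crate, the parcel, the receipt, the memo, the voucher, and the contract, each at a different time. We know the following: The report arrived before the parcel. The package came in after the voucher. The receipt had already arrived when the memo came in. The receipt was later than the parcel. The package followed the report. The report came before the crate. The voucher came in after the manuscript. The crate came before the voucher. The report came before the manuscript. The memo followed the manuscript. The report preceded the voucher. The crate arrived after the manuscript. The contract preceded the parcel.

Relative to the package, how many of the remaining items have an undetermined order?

4

Forced before the package: the crate, the manuscript, the report, and the voucher.
That leaves the contract, the memo, the parcel, and the receipt with no forced order relative to the package — 4.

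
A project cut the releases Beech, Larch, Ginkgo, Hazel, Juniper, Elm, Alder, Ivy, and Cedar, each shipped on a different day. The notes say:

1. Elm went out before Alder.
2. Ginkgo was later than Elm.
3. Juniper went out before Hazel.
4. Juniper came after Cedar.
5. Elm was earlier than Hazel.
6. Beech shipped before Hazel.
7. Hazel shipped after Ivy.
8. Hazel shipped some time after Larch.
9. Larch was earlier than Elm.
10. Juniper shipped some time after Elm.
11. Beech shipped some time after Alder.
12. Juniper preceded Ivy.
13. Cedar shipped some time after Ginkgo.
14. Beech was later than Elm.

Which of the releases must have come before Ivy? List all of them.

Cedar, Elm, Ginkgo, Juniper, Larch

Directly stated before Ivy: Juniper.
Cedar reaches Ivy via Cedar → Juniper → Ivy.
Elm reaches Ivy via Elm → Juniper → Ivy.
Ginkgo reaches Ivy via Ginkgo → Cedar → Juniper → Ivy.
Likewise Larch reaches Ivy by chaining the stated constraints.
No chain forces Alder (or any of the others) ahead of Ivy.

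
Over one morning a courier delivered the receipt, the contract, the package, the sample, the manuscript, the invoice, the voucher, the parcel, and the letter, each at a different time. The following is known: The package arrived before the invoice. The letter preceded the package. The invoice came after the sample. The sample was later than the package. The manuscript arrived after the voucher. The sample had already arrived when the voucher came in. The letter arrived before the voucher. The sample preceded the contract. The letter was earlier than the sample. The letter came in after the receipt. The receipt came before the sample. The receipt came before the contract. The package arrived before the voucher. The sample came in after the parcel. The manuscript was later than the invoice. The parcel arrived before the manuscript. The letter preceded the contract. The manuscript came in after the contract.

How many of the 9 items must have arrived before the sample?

Directly stated before the sample: the letter, the package, the parcel, and the receipt.
That's the letter, the package, the parcel, and the receipt — 4 in all.

4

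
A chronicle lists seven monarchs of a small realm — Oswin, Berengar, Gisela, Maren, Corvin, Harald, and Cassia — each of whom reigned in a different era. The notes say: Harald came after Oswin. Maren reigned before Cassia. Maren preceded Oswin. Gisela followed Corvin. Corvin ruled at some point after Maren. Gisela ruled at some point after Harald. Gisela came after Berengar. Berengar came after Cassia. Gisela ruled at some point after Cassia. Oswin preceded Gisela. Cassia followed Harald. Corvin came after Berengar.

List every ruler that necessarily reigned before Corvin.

Berengar, Cassia, Harald, Maren, Oswin

Directly stated before Corvin: Berengar and Maren.
Cassia reaches Corvin via Cassia → Berengar → Corvin.
Harald reaches Corvin via Harald → Cassia → Berengar → Corvin.
Oswin reaches Corvin via Oswin → Harald → Cassia → Berengar → Corvin.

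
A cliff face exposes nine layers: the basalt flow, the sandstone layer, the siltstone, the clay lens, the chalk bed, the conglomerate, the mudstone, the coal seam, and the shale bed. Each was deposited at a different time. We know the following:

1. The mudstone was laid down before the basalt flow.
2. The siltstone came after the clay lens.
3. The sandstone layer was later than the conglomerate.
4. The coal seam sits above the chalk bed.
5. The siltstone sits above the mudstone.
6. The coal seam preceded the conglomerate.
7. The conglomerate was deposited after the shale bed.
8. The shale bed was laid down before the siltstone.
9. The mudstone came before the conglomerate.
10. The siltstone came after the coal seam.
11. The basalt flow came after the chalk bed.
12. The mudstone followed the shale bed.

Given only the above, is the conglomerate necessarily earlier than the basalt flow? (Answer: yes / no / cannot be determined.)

cannot be determined

No chain of stated constraints runs from the conglomerate to the basalt flow, and none runs from the basalt flow to the conglomerate either.
So the relative order of the conglomerate and the basalt flow is not fixed by the given facts.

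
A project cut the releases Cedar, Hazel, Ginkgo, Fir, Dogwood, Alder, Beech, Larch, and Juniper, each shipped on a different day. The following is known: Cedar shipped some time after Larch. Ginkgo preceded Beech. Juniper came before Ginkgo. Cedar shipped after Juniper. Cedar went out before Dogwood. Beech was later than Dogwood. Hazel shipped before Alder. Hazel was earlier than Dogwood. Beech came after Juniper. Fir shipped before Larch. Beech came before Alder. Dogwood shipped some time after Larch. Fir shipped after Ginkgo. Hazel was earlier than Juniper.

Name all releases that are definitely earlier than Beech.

Cedar, Dogwood, Fir, Ginkgo, Hazel, Juniper, Larch

Directly stated before Beech: Dogwood, Ginkgo, and Juniper.
Cedar reaches Beech via Cedar → Dogwood → Beech.
Fir reaches Beech via Fir → Larch → Dogwood → Beech.
Hazel reaches Beech via Hazel → Dogwood → Beech.
Likewise Larch reaches Beech by chaining the stated constraints.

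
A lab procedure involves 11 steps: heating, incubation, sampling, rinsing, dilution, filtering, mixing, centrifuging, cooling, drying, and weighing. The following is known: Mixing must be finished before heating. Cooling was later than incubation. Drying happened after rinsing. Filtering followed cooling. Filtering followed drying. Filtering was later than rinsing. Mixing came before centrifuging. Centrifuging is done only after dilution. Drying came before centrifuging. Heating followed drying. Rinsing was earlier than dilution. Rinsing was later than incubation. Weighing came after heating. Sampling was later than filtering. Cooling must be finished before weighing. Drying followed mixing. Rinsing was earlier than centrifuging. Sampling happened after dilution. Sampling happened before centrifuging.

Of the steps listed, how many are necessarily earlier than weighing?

Directly stated before weighing: cooling and heating.
Drying reaches weighing via drying → heating → weighing.
Incubation reaches weighing via incubation → cooling → weighing.
Mixing reaches weighing via mixing → heating → weighing.
Likewise rinsing reaches weighing by chaining the stated constraints.
No chain forces dilution (or any of the others) ahead of weighing.
That's cooling, drying, heating, incubation, mixing, and rinsing — 6 in all.

6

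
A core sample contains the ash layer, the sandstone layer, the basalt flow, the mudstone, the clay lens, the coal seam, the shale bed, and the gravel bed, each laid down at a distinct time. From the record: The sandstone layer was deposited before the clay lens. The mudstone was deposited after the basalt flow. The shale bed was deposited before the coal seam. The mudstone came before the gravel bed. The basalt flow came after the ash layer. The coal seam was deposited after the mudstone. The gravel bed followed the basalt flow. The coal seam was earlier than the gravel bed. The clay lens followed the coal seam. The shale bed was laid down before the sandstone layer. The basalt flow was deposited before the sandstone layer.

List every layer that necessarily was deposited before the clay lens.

Directly stated before the clay lens: the coal seam and the sandstone layer.
The ash layer reaches the clay lens via the ash layer → the basalt flow → the sandstone layer → the clay lens.
The basalt flow reaches the clay lens via the basalt flow → the sandstone layer → the clay lens.
The mudstone reaches the clay lens via the mudstone → the coal seam → the clay lens.
Likewise the shale bed reaches the clay lens by chaining the stated constraints.
No chain forces the gravel bed ahead of the clay lens.

the ash layer, the basalt flow, the coal seam, the mudstone, the sandstone layer, the shale bed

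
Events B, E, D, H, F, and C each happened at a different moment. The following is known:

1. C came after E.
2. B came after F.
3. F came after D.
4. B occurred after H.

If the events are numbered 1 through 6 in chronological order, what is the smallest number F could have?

D must come before F — 1 forced predecessor.
Nothing else is forced ahead of F, so its earliest slot is position 1 + 1 = 2.

2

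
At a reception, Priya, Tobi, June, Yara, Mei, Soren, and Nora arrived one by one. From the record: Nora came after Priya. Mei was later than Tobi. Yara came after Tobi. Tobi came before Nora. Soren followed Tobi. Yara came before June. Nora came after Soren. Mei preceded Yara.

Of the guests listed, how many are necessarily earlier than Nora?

Directly stated before Nora: Priya, Soren, and Tobi.
No chain forces Mei (or any of the others) ahead of Nora.
That's Priya, Soren, and Tobi — 3 in all.

3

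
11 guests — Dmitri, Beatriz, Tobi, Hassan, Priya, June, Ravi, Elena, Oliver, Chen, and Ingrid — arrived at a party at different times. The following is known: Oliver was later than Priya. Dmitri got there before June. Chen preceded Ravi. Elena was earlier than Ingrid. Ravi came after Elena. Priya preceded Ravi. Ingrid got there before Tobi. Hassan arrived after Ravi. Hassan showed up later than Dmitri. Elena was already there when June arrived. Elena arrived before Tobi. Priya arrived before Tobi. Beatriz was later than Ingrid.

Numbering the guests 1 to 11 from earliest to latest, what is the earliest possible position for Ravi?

4

Chen, Elena, and Priya must all come before Ravi — 3 forced predecessors.
Nothing else is forced ahead of Ravi, so their earliest slot is position 3 + 1 = 4.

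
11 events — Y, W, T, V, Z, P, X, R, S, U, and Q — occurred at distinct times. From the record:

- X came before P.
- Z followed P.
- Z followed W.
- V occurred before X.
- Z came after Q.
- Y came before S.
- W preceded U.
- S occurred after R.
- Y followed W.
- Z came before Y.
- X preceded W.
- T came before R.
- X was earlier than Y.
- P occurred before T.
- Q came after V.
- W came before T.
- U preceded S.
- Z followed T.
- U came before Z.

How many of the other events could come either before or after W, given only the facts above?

Forced before W: V and X; forced after W: R, S, T, U, Y, and Z.
That leaves P and Q with no forced order relative to W — 2.

2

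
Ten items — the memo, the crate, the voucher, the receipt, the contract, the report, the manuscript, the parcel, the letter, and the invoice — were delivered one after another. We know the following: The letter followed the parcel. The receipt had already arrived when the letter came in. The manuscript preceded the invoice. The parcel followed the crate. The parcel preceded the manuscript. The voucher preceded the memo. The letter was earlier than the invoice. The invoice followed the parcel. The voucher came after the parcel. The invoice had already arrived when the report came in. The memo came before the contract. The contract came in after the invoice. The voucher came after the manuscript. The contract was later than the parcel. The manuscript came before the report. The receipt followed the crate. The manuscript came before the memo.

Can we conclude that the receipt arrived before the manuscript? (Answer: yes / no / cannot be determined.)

No chain of stated constraints runs from the receipt to the manuscript, and none runs from the manuscript to the receipt either.
So the relative order of the receipt and the manuscript is not fixed by the given facts.

cannot be determined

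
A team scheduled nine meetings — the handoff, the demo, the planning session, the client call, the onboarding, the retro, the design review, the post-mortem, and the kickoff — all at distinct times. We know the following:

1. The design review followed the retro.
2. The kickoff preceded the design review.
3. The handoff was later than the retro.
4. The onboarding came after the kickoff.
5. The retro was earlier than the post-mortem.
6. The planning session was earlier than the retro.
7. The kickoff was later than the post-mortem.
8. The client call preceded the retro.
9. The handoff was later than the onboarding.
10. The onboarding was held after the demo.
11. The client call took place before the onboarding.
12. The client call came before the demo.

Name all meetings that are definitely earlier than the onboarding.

Directly stated before the onboarding: the client call, the demo, and the kickoff.
The planning session reaches the onboarding via the planning session → the retro → the post-mortem → the kickoff → the onboarding.
The post-mortem reaches the onboarding via the post-mortem → the kickoff → the onboarding.
The retro reaches the onboarding via the retro → the post-mortem → the kickoff → the onboarding.
No chain forces the design review (or any of the others) ahead of the onboarding.

the client call, the demo, the kickoff, the planning session, the post-mortem, the retro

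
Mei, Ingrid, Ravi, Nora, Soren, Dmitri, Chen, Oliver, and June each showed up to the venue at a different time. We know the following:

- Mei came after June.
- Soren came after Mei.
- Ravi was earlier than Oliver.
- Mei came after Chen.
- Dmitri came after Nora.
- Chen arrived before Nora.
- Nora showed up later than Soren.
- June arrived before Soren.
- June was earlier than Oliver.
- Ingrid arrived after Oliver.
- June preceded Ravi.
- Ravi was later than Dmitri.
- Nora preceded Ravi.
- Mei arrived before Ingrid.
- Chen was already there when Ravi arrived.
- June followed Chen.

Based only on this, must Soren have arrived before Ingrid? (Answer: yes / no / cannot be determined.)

yes

Chain the constraints: Soren → Nora → Ravi → Oliver → Ingrid. Each link is directly stated, so Soren comes before Ingrid.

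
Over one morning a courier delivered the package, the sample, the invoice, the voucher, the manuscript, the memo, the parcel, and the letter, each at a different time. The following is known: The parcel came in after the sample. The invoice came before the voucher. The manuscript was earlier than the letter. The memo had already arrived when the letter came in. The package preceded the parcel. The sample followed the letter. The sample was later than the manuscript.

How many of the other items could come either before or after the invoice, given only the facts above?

Forced after the invoice: the voucher.
That leaves the letter, the manuscript, the memo, the package, the parcel, and the sample with no forced order relative to the invoice — 6.

6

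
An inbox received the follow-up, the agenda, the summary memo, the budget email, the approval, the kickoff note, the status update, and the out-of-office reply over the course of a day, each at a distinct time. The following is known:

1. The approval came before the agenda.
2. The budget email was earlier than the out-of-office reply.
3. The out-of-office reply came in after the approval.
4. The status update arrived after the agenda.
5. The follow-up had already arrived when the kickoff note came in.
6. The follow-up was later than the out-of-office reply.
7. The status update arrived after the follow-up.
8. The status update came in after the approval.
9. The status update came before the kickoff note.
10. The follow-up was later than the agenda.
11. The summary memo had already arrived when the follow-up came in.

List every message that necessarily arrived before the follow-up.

Directly stated before the follow-up: the agenda, the out-of-office reply, and the summary memo.
The approval reaches the follow-up via the approval → the out-of-office reply → the follow-up.
The budget email reaches the follow-up via the budget email → the out-of-office reply → the follow-up.

the agenda, the approval, the budget email, the out-of-office reply, the summary memo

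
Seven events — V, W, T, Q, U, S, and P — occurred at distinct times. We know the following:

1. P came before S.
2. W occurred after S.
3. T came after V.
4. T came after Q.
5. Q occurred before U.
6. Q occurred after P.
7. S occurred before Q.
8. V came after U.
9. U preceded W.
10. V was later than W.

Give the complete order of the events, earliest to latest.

P, S, Q, U, W, V, T

The constraints fix every adjacent pair, so only one ordering works:
P → S → Q → U → W → V → T.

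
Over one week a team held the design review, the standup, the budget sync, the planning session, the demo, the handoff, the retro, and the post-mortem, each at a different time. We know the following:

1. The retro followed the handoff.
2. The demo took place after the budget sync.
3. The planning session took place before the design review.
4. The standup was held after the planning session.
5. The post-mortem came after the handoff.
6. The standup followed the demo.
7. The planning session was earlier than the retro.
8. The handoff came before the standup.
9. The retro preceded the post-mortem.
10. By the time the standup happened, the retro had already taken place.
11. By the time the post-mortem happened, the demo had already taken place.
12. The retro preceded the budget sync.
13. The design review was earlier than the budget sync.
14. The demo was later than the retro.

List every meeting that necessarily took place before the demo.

Directly stated before the demo: the budget sync and the retro.
The design review reaches the demo via the design review → the budget sync → the demo.
The handoff reaches the demo via the handoff → the retro → the demo.
The planning session reaches the demo via the planning session → the retro → the demo.
No chain forces the standup (or any of the others) ahead of the demo.

the budget sync, the design review, the handoff, the planning session, the retro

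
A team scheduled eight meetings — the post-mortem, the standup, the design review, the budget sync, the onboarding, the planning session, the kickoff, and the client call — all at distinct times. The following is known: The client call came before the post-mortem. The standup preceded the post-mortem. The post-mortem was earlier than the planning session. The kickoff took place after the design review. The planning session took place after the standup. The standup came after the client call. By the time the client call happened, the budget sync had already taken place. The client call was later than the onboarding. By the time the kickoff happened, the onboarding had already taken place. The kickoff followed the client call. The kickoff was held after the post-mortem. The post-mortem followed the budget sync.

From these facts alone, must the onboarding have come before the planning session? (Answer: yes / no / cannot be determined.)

yes

Chain the constraints: the onboarding → the client call → the post-mortem → the planning session. Each link is directly stated, so the onboarding comes before the planning session.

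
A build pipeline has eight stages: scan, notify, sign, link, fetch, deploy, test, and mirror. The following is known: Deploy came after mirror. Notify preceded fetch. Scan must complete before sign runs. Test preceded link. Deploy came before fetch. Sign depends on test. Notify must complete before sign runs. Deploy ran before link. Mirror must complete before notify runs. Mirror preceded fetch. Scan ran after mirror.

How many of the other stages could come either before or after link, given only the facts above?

4

Forced before link: deploy, mirror, and test.
That leaves fetch, notify, scan, and sign with no forced order relative to link — 4.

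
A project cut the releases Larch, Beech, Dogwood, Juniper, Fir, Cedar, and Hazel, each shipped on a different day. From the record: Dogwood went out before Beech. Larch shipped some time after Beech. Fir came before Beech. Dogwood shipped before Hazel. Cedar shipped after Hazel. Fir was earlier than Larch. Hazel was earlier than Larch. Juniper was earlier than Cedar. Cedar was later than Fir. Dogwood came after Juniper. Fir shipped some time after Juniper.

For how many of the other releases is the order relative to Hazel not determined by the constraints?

2

Forced before Hazel: Dogwood and Juniper; forced after Hazel: Cedar and Larch.
That leaves Beech and Fir with no forced order relative to Hazel — 2.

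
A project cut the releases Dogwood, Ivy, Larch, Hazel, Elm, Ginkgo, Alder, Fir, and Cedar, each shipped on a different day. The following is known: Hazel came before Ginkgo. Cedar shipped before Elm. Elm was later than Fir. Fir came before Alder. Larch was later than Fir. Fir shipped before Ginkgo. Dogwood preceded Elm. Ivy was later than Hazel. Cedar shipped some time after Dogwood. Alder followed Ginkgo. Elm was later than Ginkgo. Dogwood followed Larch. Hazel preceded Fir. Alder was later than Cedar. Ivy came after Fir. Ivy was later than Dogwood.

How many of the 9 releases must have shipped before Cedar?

4

Directly stated before Cedar: Dogwood.
Fir reaches Cedar via Fir → Larch → Dogwood → Cedar.
Hazel reaches Cedar via Hazel → Fir → Larch → Dogwood → Cedar.
Larch reaches Cedar via Larch → Dogwood → Cedar.
That's Dogwood, Fir, Hazel, and Larch — 4 in all.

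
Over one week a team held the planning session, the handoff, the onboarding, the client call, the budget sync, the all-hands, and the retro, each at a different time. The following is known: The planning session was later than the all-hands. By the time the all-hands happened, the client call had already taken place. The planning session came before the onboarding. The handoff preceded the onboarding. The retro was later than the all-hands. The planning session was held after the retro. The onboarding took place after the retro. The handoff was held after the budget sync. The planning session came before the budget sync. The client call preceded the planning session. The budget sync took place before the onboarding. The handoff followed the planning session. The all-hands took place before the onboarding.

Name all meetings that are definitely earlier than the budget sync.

Directly stated before the budget sync: the planning session.
The all-hands reaches the budget sync via the all-hands → the planning session → the budget sync.
The client call reaches the budget sync via the client call → the planning session → the budget sync.
The retro reaches the budget sync via the retro → the planning session → the budget sync.
No chain forces the handoff (or any of the others) ahead of the budget sync.

the all-hands, the client call, the planning session, the retro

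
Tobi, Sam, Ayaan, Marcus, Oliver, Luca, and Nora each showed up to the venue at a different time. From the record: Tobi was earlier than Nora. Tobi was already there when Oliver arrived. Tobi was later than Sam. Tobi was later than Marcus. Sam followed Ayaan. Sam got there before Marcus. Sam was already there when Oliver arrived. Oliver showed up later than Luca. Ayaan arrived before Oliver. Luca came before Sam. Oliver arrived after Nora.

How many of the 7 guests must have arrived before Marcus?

Directly stated before Marcus: Sam.
Ayaan reaches Marcus via Ayaan → Sam → Marcus.
Luca reaches Marcus via Luca → Sam → Marcus.
No chain forces Oliver (or any of the others) ahead of Marcus.
That's Ayaan, Luca, and Sam — 3 in all.

3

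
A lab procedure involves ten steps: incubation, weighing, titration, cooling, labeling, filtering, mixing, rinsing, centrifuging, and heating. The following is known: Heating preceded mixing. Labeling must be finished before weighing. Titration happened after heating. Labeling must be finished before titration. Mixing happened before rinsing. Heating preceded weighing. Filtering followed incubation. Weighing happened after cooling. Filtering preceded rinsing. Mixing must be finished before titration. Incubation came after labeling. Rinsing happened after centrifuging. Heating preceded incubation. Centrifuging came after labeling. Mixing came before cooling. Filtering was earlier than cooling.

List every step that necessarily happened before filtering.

heating, incubation, labeling

Directly stated before filtering: incubation.
Heating reaches filtering via heating → incubation → filtering.
Labeling reaches filtering via labeling → incubation → filtering.
No chain forces rinsing (or any of the others) ahead of filtering.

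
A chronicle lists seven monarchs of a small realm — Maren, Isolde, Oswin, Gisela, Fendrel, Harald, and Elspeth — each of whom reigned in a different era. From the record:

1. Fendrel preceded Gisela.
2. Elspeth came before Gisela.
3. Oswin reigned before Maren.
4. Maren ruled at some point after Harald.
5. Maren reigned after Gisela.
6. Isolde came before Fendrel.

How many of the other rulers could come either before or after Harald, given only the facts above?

Forced after Harald: Maren.
That leaves Elspeth, Fendrel, Gisela, Isolde, and Oswin with no forced order relative to Harald — 5.

5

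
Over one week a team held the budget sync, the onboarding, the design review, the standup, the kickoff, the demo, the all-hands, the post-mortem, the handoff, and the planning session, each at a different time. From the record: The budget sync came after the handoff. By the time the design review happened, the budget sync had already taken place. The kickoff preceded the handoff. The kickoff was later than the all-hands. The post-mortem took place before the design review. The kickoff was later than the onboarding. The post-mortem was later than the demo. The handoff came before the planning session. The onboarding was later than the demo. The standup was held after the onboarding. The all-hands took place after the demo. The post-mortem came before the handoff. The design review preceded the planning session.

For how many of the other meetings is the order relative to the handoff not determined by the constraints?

Forced before the handoff: the all-hands, the demo, the kickoff, the onboarding, and the post-mortem; forced after the handoff: the budget sync, the design review, and the planning session.
That leaves the standup with no forced order relative to the handoff — 1.

1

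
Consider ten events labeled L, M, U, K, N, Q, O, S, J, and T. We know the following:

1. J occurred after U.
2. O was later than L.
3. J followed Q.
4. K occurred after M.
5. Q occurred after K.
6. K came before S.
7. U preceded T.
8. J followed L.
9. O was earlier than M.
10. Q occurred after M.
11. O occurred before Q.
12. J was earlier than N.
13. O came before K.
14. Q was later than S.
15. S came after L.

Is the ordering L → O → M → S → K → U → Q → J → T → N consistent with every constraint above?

The constraints require K before S, but in the proposed sequence S appears ahead of K. That one violation is enough.

no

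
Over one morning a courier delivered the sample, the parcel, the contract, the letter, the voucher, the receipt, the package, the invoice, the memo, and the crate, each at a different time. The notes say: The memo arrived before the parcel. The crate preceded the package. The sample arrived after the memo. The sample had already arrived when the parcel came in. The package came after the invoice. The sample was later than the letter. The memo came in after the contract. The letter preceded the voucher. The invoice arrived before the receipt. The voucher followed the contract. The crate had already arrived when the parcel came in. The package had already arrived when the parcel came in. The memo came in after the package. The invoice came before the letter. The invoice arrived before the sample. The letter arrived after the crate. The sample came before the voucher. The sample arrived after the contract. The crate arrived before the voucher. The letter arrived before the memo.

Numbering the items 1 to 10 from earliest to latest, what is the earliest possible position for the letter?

The crate and the invoice must both come before the letter — 2 forced predecessors.
Nothing else is forced ahead of the letter, so its earliest slot is position 2 + 1 = 3.

3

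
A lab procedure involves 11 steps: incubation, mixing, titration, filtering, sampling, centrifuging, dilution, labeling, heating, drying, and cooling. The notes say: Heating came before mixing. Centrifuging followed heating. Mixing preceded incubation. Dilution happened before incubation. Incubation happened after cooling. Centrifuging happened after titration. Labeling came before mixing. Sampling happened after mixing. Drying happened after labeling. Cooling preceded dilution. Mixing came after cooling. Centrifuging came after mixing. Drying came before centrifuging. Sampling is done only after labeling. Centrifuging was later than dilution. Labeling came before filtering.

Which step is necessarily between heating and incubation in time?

Tracing the constraints gives heating → mixing → incubation, so mixing sits after heating and before incubation.
No other step is forced both after heating and before incubation.

mixing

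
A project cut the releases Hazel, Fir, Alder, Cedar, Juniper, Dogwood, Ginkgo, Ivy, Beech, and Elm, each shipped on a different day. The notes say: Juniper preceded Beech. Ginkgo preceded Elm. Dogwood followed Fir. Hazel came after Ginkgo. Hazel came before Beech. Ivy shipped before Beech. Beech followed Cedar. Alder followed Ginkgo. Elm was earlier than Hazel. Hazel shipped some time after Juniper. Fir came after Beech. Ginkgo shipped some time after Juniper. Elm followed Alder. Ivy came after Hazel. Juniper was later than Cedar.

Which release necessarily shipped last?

Every other release has a chain of constraints placing it before Dogwood, so Dogwood is last.

Dogwood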